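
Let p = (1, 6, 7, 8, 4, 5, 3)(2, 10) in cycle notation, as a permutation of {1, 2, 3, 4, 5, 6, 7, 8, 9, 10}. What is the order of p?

14

The disjoint cycles have lengths 7, 2, 1.
Since disjoint cycles commute, ord(p) = lcm(7, 2) = 14.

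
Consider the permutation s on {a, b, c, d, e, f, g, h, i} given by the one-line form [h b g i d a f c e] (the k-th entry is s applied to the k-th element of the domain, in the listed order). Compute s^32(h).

Tracing h → c → … returns to h after 5 steps, so h lies in a 5-cycle (a h c g f).
Powers repeat with period 5 on this cycle, and 32 mod 5 = 2, so s^32(h) = s^2(h).
Stepping 2 places around the cycle: h → c → g.

g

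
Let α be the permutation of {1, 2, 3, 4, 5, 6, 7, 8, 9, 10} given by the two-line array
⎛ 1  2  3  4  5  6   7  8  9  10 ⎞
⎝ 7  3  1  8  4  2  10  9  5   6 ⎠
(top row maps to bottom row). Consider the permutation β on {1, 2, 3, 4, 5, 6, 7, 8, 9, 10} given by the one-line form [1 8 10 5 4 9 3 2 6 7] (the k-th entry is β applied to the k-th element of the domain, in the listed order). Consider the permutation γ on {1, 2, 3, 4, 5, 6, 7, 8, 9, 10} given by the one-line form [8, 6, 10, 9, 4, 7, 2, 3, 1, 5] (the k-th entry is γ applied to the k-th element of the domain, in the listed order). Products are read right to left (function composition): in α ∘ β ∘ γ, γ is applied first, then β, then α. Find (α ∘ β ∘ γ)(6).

(α ∘ β ∘ γ)(6) = α(β(γ(6))). γ(6) = 7, then β(7) = 3, then α(3) = 1, so the result is 1.

1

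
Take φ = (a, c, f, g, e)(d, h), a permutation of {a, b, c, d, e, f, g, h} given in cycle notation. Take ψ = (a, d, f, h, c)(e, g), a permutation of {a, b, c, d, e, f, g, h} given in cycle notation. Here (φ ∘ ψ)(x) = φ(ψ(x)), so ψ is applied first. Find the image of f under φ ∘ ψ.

(φ ∘ ψ)(f) = φ(ψ(f)). ψ(f) = h, then φ(h) = d. So (φ ∘ ψ)(f) = d.

d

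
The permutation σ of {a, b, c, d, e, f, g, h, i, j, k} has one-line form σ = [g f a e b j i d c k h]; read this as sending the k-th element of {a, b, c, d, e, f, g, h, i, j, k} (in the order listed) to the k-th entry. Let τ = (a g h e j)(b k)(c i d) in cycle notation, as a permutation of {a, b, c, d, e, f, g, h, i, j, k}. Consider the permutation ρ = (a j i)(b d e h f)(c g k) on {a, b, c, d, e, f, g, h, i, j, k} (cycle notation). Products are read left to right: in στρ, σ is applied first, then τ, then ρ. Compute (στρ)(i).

a

(στρ)(i) = ρ(τ(σ(i))). σ(i) = c, then τ(c) = i, then ρ(i) = a, so the result is a.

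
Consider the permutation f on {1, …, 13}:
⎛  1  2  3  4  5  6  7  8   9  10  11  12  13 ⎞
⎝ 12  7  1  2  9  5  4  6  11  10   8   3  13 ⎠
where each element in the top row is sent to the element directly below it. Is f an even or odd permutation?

even

In disjoint-cycle form the cycle lengths are 5, 3, 3, 1, 1.
A cycle of length ℓ contributes ℓ−1 transpositions, so f is a product of 4 + 2 + 2 = 8 transpositions — even.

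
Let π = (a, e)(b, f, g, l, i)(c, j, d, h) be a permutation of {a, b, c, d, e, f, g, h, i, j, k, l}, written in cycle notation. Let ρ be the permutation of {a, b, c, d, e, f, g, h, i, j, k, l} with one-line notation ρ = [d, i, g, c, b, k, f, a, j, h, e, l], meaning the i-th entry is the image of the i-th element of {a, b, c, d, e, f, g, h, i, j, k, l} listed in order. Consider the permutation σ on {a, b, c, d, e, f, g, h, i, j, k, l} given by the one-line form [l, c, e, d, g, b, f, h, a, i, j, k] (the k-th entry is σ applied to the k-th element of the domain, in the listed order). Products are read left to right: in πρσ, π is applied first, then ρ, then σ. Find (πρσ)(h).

f

(πρσ)(h) = σ(ρ(π(h))). π(h) = c, then ρ(c) = g, then σ(g) = f, so the result is f.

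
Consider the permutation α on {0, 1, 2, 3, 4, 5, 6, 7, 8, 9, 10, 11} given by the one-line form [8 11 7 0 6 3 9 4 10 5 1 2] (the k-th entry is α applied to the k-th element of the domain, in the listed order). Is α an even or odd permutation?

odd

In disjoint-cycle form the cycle lengths are 12.
A cycle of length ℓ contributes ℓ−1 transpositions, so α is a product of 11 transpositions — odd.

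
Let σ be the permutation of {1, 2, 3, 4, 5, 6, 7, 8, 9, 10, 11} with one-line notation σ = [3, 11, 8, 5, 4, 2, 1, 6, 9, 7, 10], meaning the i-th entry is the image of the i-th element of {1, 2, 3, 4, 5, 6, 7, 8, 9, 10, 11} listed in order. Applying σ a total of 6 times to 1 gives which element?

Tracing 1 → 3 → … returns to 1 after 8 steps, so 1 lies in an 8-cycle (1 3 8 6 2 11 10 7).
Stepping 6 places around the cycle: 1 → 3 → 8 → 6 → 2 → 11 → 10.

10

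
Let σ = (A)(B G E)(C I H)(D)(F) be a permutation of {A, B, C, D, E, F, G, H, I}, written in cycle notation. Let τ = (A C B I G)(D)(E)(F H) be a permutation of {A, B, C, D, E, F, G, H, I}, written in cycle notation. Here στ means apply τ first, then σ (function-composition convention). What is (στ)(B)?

τ(B) = I, then σ(I) = H; composing gives (στ)(B) = H.

H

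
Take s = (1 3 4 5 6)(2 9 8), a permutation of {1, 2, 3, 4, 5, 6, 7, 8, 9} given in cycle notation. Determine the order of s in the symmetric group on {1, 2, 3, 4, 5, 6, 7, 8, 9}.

The cycle type of s is (5, 3, 1).
The order is lcm(5, 3) = 15.

15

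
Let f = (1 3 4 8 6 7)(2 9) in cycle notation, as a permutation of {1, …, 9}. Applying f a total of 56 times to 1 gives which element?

1 lies in the 6-cycle (1 3 4 8 6 7).
On a 6-cycle, f^6 is the identity, so f^56 = f^2 there (56 ≡ 2 mod 6).
Stepping 2 places around the cycle: 1 → 3 → 4.

4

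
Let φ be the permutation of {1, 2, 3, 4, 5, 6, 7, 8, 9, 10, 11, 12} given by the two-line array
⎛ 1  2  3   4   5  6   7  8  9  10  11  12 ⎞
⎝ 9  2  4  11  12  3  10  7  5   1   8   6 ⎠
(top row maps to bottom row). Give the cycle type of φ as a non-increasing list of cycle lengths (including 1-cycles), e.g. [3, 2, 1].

[11, 1]

The disjoint cycles are (1 9 5 12 6 3 4 11 8 7 10)(2), with lengths 11, 1 in non-increasing order.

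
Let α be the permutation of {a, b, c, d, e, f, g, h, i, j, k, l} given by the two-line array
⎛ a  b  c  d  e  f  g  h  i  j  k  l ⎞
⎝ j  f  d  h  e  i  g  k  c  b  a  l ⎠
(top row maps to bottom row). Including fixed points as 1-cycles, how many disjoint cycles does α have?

4

The cycle decomposition is (a j b f i c d h k)(e)(g)(l), which has 4 cycles (counting 1-cycles).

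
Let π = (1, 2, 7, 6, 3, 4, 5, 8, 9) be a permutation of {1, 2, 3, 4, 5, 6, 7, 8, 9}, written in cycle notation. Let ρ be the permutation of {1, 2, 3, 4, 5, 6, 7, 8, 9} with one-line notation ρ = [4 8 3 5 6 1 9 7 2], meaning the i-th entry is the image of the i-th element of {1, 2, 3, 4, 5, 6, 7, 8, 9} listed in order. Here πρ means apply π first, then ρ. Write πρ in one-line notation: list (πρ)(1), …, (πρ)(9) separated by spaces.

8 9 5 6 7 3 1 2 4

(πρ)(x) = ρ(π(x)). Computing each image: ρ(π(1)) = ρ(2) = 8, ρ(π(2)) = ρ(7) = 9, ρ(π(3)) = ρ(4) = 5, ρ(π(4)) = ρ(5) = 6, ρ(π(5)) = ρ(8) = 7, ρ(π(6)) = ρ(3) = 3, ρ(π(7)) = ρ(6) = 1, ρ(π(8)) = ρ(9) = 2, ρ(π(9)) = ρ(1) = 4.
Hence πρ = [8 9 5 6 7 3 1 2 4].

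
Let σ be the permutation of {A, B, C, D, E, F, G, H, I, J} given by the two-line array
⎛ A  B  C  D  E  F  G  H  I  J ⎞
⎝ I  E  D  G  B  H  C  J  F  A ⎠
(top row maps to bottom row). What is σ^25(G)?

Tracing G → C → … returns to G after 3 steps, so G lies in a 3-cycle (C, D, G).
Since the cycle has length 3, σ^25 acts on it the same as σ^1 (25 mod 3 = 1).
Advancing 1 step from G: G → C.

C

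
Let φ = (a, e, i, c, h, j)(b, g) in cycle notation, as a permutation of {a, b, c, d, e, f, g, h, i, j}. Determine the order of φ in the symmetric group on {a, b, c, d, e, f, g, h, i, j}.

The disjoint cycles have lengths 6, 2, 1, 1.
The order of φ is the least common multiple of its cycle lengths: lcm(6, 2) = 6.

6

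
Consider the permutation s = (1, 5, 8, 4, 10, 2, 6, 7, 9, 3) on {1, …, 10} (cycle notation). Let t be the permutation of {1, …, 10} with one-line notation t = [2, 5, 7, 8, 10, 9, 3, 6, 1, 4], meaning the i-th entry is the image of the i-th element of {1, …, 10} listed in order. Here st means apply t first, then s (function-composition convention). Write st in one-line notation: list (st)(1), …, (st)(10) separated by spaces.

6 8 9 4 2 3 1 7 5 10

(st)(x) = s(t(x)). Computing each image: s(t(1)) = s(2) = 6, s(t(2)) = s(5) = 8, s(t(3)) = s(7) = 9, s(t(4)) = s(8) = 4, s(t(5)) = s(10) = 2, s(t(6)) = s(9) = 3, s(t(7)) = s(3) = 1, s(t(8)) = s(6) = 7, s(t(9)) = s(1) = 5, s(t(10)) = s(4) = 10.
Hence st = [6 8 9 4 2 3 1 7 5 10].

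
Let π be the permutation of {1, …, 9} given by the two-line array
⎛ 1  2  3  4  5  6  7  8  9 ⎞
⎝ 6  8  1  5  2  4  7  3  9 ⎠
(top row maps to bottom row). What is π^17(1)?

5

Tracing 1 → 6 → … returns to 1 after 7 steps, so 1 lies in a 7-cycle (1, 6, 4, 5, 2, 8, 3).
On a 7-cycle, π^7 is the identity, so π^17 = π^3 there (17 ≡ 3 mod 7).
Advancing 3 steps from 1: 1 → 6 → 4 → 5.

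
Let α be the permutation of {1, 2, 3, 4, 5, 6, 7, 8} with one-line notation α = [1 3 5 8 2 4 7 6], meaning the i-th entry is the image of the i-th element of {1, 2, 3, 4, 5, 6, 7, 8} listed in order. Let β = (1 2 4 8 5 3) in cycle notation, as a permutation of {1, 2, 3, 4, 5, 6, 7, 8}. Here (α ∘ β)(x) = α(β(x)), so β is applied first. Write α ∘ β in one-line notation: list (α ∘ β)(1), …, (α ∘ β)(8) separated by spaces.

For each element, apply β then α: 1 → 2 → 3; 2 → 4 → 8; 3 → 1 → 1; 4 → 8 → 6; 5 → 3 → 5; 6 → 6 → 4; 7 → 7 → 7; 8 → 5 → 2.
So α ∘ β in one-line form is 3 8 1 6 5 4 7 2.

3 8 1 6 5 4 7 2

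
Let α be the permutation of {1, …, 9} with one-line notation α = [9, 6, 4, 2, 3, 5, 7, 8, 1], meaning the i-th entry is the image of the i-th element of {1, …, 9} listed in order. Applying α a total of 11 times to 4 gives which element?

Tracing 4 → 2 → … returns to 4 after 5 steps, so 4 lies in a 5-cycle (2 6 5 3 4).
Since the cycle has length 5, α^11 acts on it the same as α^1 (11 mod 5 = 1).
Advancing 1 step from 4: 4 → 2.

2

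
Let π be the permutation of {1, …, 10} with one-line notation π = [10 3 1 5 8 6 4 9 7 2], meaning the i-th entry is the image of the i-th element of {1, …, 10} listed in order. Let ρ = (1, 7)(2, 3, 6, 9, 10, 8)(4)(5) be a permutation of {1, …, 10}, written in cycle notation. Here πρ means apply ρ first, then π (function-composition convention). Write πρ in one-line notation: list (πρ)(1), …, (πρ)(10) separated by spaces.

4 1 6 5 8 7 10 3 2 9

(πρ)(x) = π(ρ(x)). Computing each image: π(ρ(1)) = π(7) = 4, π(ρ(2)) = π(3) = 1, π(ρ(3)) = π(6) = 6, π(ρ(4)) = π(4) = 5, π(ρ(5)) = π(5) = 8, π(ρ(6)) = π(9) = 7, π(ρ(7)) = π(1) = 10, π(ρ(8)) = π(2) = 3, π(ρ(9)) = π(10) = 2, π(ρ(10)) = π(8) = 9.
Hence πρ = [4 1 6 5 8 7 10 3 2 9].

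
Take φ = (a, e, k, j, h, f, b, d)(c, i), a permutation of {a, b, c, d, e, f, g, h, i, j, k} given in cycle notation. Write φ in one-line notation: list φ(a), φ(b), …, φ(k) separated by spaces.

e d i a k b g f c h j

Each element maps to the next entry in its cycle (wrapping to the front): a↦e, b↦d, c↦i, d↦a, e↦k, f↦b, g↦g, h↦f, i↦c, j↦h, k↦j.
Listing these in domain order gives e d i a k b g f c h j.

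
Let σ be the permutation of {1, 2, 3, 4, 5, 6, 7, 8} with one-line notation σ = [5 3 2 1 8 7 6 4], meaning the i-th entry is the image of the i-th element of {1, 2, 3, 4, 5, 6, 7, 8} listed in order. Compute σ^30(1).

Tracing 1 → 5 → … returns to 1 after 4 steps, so 1 lies in a 4-cycle (1 5 8 4).
On a 4-cycle, σ^4 is the identity, so σ^30 = σ^2 there (30 ≡ 2 mod 4).
Advancing 2 steps from 1: 1 → 5 → 8.

8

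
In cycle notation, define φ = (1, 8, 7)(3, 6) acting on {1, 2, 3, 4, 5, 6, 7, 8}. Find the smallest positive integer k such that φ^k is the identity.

6

The cycle type of φ is (3, 2, 1, 1, 1).
Since disjoint cycles commute, ord(φ) = lcm(3, 2) = 6.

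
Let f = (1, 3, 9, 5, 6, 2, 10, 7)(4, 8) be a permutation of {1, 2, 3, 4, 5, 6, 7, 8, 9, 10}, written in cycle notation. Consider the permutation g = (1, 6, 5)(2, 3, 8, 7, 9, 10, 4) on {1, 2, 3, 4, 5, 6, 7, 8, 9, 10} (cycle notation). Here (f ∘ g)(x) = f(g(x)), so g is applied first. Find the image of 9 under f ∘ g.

g(9) = 10, then f(10) = 7; composing gives (f ∘ g)(9) = 7.

7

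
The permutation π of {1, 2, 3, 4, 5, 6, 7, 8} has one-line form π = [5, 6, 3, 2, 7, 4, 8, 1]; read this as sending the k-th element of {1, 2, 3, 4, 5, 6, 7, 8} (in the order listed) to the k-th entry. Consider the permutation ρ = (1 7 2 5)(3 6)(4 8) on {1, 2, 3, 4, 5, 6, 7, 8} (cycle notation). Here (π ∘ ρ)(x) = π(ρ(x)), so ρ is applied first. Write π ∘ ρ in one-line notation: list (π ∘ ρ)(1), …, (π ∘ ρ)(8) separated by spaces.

8 7 4 1 5 3 6 2

(π ∘ ρ)(x) = π(ρ(x)). Computing each image: π(ρ(1)) = π(7) = 8, π(ρ(2)) = π(5) = 7, π(ρ(3)) = π(6) = 4, π(ρ(4)) = π(8) = 1, π(ρ(5)) = π(1) = 5, π(ρ(6)) = π(3) = 3, π(ρ(7)) = π(2) = 6, π(ρ(8)) = π(4) = 2.
Hence π ∘ ρ = [8 7 4 1 5 3 6 2].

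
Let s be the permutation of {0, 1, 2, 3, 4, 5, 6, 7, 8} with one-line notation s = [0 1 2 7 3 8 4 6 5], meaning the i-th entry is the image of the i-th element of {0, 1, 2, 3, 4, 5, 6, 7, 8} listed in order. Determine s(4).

4 is element number 5 of the domain, and entry number 5 of the one-line form is 3, so s(4) = 3.

3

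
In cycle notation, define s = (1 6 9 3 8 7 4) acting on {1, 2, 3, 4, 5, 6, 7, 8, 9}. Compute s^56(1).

1

1 lies in the 7-cycle (1 6 9 3 8 7 4).
On a 7-cycle, s^7 is the identity, so s^56 = s^0 there (56 ≡ 0 mod 7).
So s^56(1) = 1.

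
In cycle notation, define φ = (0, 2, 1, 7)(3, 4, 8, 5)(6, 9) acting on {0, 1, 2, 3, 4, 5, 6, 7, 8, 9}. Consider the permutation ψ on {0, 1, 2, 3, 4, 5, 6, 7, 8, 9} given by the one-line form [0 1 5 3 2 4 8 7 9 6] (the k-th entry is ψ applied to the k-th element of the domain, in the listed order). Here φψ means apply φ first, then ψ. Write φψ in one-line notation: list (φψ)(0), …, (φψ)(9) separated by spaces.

5 7 1 2 9 3 6 0 4 8

Chase each element through φ then ψ: 0 → 2 → 5; 1 → 7 → 7; 2 → 1 → 1; 3 → 4 → 2; 4 → 8 → 9; 5 → 3 → 3; 6 → 9 → 6; 7 → 0 → 0; 8 → 5 → 4; 9 → 6 → 8.
Collecting the images, φψ = [5 7 1 2 9 3 6 0 4 8].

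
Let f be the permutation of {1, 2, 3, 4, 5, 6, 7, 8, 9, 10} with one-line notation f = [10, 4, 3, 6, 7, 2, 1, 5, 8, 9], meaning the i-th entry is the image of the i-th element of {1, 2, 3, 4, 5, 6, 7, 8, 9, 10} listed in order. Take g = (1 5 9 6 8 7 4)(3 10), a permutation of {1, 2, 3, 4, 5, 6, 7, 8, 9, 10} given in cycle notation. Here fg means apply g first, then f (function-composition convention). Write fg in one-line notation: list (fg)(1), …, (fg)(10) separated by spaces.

For each element, apply g then f: 1 → 5 → 7; 2 → 2 → 4; 3 → 10 → 9; 4 → 1 → 10; 5 → 9 → 8; 6 → 8 → 5; 7 → 4 → 6; 8 → 7 → 1; 9 → 6 → 2; 10 → 3 → 3.
So fg in one-line form is 7 4 9 10 8 5 6 1 2 3.

7 4 9 10 8 5 6 1 2 3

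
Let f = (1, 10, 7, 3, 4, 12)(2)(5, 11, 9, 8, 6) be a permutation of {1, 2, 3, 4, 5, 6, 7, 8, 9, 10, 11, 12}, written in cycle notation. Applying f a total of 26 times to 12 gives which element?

10

12 lies in the 6-cycle (1, 10, 7, 3, 4, 12).
On a 6-cycle, f^6 is the identity, so f^26 = f^2 there (26 ≡ 2 mod 6).
Stepping 2 places around the cycle: 12 → 1 → 10.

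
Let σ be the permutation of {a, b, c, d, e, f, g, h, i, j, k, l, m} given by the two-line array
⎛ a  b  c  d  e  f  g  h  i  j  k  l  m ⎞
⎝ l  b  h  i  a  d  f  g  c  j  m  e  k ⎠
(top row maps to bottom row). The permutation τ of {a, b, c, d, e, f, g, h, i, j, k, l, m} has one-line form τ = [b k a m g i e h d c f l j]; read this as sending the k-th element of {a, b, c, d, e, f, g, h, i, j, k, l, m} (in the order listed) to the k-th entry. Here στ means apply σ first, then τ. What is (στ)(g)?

i

(στ)(g) = τ(σ(g)). σ(g) = f, then τ(f) = i. So (στ)(g) = i.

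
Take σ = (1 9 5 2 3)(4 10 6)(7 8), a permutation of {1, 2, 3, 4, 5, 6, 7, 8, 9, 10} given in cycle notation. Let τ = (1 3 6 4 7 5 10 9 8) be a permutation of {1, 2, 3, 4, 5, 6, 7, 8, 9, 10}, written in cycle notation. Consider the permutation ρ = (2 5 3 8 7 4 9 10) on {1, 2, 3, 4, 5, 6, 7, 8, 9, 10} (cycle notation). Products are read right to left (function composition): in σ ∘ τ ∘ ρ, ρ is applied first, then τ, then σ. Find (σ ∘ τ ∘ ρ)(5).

(σ ∘ τ ∘ ρ)(5) = σ(τ(ρ(5))). ρ(5) = 3, then τ(3) = 6, then σ(6) = 4, so the result is 4.

4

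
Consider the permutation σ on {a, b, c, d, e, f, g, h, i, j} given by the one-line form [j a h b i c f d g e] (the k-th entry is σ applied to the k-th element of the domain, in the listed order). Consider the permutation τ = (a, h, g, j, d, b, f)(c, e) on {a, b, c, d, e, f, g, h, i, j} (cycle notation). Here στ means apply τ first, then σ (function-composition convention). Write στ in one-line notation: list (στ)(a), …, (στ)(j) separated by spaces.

(στ)(x) = σ(τ(x)). Computing each image: σ(τ(a)) = σ(h) = d, σ(τ(b)) = σ(f) = c, σ(τ(c)) = σ(e) = i, σ(τ(d)) = σ(b) = a, σ(τ(e)) = σ(c) = h, σ(τ(f)) = σ(a) = j, σ(τ(g)) = σ(j) = e, σ(τ(h)) = σ(g) = f, σ(τ(i)) = σ(i) = g, σ(τ(j)) = σ(d) = b.
Hence στ = [d c i a h j e f g b].

d c i a h j e f g b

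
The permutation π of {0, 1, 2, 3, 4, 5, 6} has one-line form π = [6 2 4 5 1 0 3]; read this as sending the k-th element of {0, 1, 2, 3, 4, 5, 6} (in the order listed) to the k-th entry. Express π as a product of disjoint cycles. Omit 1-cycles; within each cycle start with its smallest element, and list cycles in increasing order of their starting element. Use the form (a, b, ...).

From 0: 0 → 6 → 3 → 5 → 0, closing the cycle (0, 6, 3, 5).
Continuing from each remaining unvisited element yields (0, 6, 3, 5)(1, 2, 4).

(0, 6, 3, 5)(1, 2, 4)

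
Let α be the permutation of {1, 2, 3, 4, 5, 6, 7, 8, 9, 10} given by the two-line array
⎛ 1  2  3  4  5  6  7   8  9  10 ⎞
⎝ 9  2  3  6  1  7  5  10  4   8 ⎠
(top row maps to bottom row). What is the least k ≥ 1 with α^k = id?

6

Decomposing into disjoint cycles gives cycle lengths 6, 2, 1, 1.
Since disjoint cycles commute, ord(α) = lcm(6, 2) = 6.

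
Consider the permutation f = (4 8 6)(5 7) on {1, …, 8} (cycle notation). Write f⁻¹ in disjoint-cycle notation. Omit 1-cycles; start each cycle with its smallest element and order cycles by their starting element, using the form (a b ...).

(4 6 8)(5 7)

Inverting a permutation written in cycle notation just reverses the order within every cycle.
After reversing and putting each cycle's least element first, f⁻¹ = (4 6 8)(5 7).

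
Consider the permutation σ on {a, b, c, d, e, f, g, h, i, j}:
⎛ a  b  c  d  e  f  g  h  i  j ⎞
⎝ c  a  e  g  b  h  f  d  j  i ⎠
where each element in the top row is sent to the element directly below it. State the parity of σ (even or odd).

In disjoint-cycle form the cycle lengths are 4, 4, 2.
A cycle of length ℓ contributes ℓ−1 transpositions, so σ is a product of 3 + 3 + 1 = 7 transpositions — odd.

odd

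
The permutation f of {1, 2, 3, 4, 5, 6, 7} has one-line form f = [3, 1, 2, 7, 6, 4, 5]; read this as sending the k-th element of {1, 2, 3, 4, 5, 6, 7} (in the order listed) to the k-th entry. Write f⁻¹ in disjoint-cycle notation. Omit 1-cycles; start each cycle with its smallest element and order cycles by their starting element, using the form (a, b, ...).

(1, 2, 3)(4, 6, 5, 7)

First write f in disjoint cycles: (1, 3, 2)(4, 7, 5, 6).
The inverse reverses every cycle; in canonical form, f⁻¹ = (1, 2, 3)(4, 6, 5, 7).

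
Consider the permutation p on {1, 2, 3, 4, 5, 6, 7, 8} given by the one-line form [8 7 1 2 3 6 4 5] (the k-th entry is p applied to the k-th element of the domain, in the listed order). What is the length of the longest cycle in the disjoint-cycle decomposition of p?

Decomposing into disjoint cycles gives (1 8 5 3)(2 7 4); the longest has length 4.

4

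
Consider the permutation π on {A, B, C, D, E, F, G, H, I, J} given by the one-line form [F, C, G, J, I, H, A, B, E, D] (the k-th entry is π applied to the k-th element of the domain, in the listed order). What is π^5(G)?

C

Tracing G → A → … returns to G after 6 steps, so G lies in a 6-cycle (A, F, H, B, C, G).
Stepping 5 places around the cycle: G → A → F → H → B → C.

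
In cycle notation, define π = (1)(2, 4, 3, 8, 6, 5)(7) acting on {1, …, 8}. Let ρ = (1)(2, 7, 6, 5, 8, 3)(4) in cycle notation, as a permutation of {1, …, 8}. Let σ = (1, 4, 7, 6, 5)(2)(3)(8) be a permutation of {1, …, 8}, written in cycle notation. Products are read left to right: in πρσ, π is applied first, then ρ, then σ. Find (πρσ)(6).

8

Apply the permutations in order: π(6) = 5, then ρ(5) = 8, then σ(8) = 8. So (πρσ)(6) = 8.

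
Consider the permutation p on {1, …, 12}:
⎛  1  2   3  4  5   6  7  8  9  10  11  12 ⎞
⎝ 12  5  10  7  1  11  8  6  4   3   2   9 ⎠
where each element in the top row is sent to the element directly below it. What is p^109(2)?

11

Tracing 2 → 5 → … returns to 2 after 10 steps, so 2 lies in a 10-cycle (1 12 9 4 7 8 6 11 2 5).
On a 10-cycle, p^10 is the identity, so p^109 = p^9 there (109 ≡ 9 mod 10).
Advancing 9 steps from 2: 2 → 5 → 1 → 12 → 9 → 4 → 7 → 8 → 6 → 11.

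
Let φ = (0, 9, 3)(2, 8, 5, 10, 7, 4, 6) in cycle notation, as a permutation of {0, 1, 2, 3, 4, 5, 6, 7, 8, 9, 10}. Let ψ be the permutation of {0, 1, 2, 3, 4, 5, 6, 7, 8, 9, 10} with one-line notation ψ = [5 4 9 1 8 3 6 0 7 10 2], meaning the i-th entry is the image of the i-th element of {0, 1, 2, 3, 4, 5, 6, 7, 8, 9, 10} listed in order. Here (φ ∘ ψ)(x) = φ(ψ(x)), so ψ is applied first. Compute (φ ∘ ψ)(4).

5

First apply ψ: ψ(4) = 8, then φ(8) = 5. Thus (φ ∘ ψ)(4) = 5.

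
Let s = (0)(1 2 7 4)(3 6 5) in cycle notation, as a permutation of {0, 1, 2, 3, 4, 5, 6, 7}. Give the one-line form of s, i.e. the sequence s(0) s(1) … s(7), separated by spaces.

Reading each image from the cycles: 0→0, 1→2, 2→7, 3→6, 4→1, 5→3, 6→5, 7→4.
Listing these in domain order gives 0 2 7 6 1 3 5 4.

0 2 7 6 1 3 5 4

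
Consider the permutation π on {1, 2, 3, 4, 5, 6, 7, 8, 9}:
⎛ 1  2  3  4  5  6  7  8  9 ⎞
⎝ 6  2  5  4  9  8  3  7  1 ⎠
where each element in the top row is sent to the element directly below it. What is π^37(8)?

Tracing 8 → 7 → … returns to 8 after 7 steps, so 8 lies in a 7-cycle (1, 6, 8, 7, 3, 5, 9).
On a 7-cycle, π^7 is the identity, so π^37 = π^2 there (37 ≡ 2 mod 7).
Advancing 2 steps from 8: 8 → 7 → 3.

3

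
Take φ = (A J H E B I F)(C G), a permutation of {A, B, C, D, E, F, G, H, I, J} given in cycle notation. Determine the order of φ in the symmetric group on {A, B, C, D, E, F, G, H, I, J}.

14

The disjoint cycles have lengths 7, 2, 1.
The order of φ is the least common multiple of its cycle lengths: lcm(7, 2) = 14.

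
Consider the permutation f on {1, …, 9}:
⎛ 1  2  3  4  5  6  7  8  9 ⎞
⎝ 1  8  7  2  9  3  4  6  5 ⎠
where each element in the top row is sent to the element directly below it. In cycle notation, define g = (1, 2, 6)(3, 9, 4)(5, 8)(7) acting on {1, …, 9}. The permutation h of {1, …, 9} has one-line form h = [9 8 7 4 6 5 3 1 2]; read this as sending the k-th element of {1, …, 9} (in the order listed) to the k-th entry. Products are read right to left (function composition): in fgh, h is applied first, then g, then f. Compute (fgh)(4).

Apply the permutations in order: h(4) = 4, then g(4) = 3, then f(3) = 7. So (fgh)(4) = 7.

7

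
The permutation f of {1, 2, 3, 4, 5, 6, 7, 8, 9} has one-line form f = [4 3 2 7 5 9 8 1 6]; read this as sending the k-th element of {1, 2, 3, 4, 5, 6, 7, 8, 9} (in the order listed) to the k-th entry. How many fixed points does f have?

1

The fixed points (elements with f(x) = x) are {5}, so there is 1.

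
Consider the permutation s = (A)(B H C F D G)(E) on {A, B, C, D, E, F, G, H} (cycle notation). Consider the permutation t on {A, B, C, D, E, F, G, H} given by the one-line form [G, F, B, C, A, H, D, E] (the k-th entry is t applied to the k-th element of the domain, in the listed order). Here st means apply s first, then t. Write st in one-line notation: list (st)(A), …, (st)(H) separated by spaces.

G E H D A C F B

(st)(x) = t(s(x)). Computing each image: t(s(A)) = t(A) = G, t(s(B)) = t(H) = E, t(s(C)) = t(F) = H, t(s(D)) = t(G) = D, t(s(E)) = t(E) = A, t(s(F)) = t(D) = C, t(s(G)) = t(B) = F, t(s(H)) = t(C) = B.
Hence st = [G E H D A C F B].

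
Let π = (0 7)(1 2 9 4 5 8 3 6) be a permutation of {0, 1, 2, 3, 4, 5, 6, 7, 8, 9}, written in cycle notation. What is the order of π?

8

The disjoint cycles have lengths 8, 2.
The order is lcm(8, 2) = 8.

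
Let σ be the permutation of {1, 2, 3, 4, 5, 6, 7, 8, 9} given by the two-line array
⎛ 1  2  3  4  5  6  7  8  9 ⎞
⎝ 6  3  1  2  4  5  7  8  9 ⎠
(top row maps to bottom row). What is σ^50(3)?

Tracing 3 → 1 → … returns to 3 after 6 steps, so 3 lies in a 6-cycle (1, 6, 5, 4, 2, 3).
On a 6-cycle, σ^6 is the identity, so σ^50 = σ^2 there (50 ≡ 2 mod 6).
Advancing 2 steps from 3: 3 → 1 → 6.

6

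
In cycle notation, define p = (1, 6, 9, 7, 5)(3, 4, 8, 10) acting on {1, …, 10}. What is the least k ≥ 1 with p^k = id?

The disjoint cycles have lengths 5, 4, 1.
The order is lcm(5, 4) = 20.

20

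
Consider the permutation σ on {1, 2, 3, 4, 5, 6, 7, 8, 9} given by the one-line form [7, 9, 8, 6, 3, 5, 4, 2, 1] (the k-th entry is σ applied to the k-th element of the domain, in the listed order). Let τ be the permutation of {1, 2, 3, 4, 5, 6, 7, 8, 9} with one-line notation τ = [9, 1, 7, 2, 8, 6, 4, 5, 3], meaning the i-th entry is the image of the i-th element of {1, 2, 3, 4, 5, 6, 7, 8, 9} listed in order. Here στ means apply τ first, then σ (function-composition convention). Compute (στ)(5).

2

τ(5) = 8, then σ(8) = 2; composing gives (στ)(5) = 2.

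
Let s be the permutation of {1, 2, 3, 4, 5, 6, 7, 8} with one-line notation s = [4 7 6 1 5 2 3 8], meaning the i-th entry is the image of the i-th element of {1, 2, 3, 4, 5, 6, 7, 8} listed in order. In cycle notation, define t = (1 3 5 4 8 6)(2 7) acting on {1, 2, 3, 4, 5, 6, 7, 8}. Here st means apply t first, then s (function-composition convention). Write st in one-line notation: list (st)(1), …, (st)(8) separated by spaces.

6 3 5 8 1 4 7 2

(st)(x) = s(t(x)). Computing each image: s(t(1)) = s(3) = 6, s(t(2)) = s(7) = 3, s(t(3)) = s(5) = 5, s(t(4)) = s(8) = 8, s(t(5)) = s(4) = 1, s(t(6)) = s(1) = 4, s(t(7)) = s(2) = 7, s(t(8)) = s(6) = 2.
Hence st = [6 3 5 8 1 4 7 2].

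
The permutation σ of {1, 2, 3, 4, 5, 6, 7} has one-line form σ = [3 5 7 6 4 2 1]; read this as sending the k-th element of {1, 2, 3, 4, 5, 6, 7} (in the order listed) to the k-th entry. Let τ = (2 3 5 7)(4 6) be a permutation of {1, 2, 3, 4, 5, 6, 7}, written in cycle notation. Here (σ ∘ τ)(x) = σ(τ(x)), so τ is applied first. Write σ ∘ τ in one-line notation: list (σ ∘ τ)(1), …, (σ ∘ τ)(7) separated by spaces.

3 7 4 2 1 6 5

(σ ∘ τ)(x) = σ(τ(x)). Computing each image: σ(τ(1)) = σ(1) = 3, σ(τ(2)) = σ(3) = 7, σ(τ(3)) = σ(5) = 4, σ(τ(4)) = σ(6) = 2, σ(τ(5)) = σ(7) = 1, σ(τ(6)) = σ(4) = 6, σ(τ(7)) = σ(2) = 5.
Hence σ ∘ τ = [3 7 4 2 1 6 5].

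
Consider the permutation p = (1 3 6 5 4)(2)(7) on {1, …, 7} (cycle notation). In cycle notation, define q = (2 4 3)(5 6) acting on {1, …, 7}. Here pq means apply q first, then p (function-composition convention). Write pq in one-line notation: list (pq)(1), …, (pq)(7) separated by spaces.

3 1 2 6 5 4 7

For each element, apply q then p: 1 → 1 → 3; 2 → 4 → 1; 3 → 2 → 2; 4 → 3 → 6; 5 → 6 → 5; 6 → 5 → 4; 7 → 7 → 7.
So pq in one-line form is 3 1 2 6 5 4 7.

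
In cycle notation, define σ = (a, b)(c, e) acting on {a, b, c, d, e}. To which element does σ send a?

b

a appears in (a, b); the next entry (wrapping around) is b.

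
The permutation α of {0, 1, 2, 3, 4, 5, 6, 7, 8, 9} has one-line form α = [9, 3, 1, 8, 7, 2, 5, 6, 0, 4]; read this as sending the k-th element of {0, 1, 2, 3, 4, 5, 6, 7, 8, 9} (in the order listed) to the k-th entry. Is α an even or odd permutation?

In disjoint-cycle form the cycle lengths are 10.
A cycle is odd iff its length is even; α has 1 even-length cycle, so sgn(α) = (−1)^1 and α is odd.

odd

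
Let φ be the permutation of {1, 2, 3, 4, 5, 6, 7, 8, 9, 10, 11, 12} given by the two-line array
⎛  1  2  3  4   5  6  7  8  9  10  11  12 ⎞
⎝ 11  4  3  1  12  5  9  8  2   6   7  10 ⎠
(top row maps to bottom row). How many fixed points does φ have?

The fixed points (elements with φ(x) = x) are {3, 8}, so there are 2.

2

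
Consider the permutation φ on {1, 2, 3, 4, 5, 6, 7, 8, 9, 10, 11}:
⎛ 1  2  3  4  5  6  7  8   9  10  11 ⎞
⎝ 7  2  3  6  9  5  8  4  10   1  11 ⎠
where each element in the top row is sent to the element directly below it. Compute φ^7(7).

1

Tracing 7 → 8 → … returns to 7 after 8 steps, so 7 lies in an 8-cycle (1 7 8 4 6 5 9 10).
Advancing 7 steps from 7: 7 → 8 → 4 → 6 → 5 → 9 → 10 → 1.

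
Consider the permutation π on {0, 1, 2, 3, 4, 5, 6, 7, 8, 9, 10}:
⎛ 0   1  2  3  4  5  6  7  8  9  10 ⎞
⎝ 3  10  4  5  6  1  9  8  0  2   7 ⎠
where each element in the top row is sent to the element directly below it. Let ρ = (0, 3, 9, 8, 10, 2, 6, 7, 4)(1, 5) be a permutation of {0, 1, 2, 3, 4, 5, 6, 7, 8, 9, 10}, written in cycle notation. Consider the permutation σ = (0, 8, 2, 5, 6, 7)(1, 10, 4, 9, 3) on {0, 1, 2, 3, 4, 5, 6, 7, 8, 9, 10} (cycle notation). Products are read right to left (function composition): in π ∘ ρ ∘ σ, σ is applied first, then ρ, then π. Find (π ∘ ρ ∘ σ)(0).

7

Apply the permutations in order: σ(0) = 8, then ρ(8) = 10, then π(10) = 7. So (π ∘ ρ ∘ σ)(0) = 7.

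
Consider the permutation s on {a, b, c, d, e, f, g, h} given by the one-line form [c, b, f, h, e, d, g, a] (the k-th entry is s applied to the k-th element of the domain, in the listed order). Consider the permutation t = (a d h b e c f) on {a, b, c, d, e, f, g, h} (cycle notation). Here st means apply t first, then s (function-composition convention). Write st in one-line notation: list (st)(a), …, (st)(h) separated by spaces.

Chase each element through t then s: a → d → h; b → e → e; c → f → d; d → h → a; e → c → f; f → a → c; g → g → g; h → b → b.
So st in one-line form is h e d a f c g b.

h e d a f c g b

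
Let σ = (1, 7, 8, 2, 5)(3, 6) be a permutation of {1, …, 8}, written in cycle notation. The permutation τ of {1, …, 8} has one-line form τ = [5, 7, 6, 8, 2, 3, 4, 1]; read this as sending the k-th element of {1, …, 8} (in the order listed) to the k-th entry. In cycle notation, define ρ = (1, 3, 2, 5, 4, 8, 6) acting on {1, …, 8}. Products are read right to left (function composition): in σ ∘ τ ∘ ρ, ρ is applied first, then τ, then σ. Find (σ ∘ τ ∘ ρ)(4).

7

(σ ∘ τ ∘ ρ)(4) = σ(τ(ρ(4))). ρ(4) = 8, then τ(8) = 1, then σ(1) = 7, so the result is 7.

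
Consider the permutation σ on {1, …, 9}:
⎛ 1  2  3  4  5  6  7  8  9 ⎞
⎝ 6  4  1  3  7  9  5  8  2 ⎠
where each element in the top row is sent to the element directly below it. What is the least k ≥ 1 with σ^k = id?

Decomposing into disjoint cycles gives cycle lengths 6, 2, 1.
The order of σ is the least common multiple of its cycle lengths: lcm(6, 2) = 6.

6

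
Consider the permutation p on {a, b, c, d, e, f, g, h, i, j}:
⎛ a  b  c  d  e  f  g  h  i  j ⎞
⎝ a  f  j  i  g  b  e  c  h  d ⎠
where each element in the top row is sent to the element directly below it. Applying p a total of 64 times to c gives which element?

Tracing c → j → … returns to c after 5 steps, so c lies in a 5-cycle (c j d i h).
Since the cycle has length 5, p^64 acts on it the same as p^4 (64 mod 5 = 4).
Stepping 4 places around the cycle: c → j → d → i → h.

h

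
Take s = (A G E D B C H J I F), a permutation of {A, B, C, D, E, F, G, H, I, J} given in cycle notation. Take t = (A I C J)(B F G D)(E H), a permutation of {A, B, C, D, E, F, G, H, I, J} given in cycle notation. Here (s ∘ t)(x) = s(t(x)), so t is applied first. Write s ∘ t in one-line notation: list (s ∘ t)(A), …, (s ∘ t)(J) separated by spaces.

(s ∘ t)(x) = s(t(x)). Computing each image: s(t(A)) = s(I) = F, s(t(B)) = s(F) = A, s(t(C)) = s(J) = I, s(t(D)) = s(B) = C, s(t(E)) = s(H) = J, s(t(F)) = s(G) = E, s(t(G)) = s(D) = B, s(t(H)) = s(E) = D, s(t(I)) = s(C) = H, s(t(J)) = s(A) = G.
Hence s ∘ t = [F A I C J E B D H G].

F A I C J E B D H G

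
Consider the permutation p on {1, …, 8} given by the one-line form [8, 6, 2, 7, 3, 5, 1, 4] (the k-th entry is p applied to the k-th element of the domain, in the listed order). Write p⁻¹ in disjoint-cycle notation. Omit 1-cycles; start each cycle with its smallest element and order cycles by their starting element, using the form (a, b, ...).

(1, 7, 4, 8)(2, 3, 5, 6)

First write p in disjoint cycles: (1, 8, 4, 7)(2, 6, 5, 3).
Reversing each cycle (and rotating so the smallest element leads) gives p⁻¹ = (1, 7, 4, 8)(2, 3, 5, 6).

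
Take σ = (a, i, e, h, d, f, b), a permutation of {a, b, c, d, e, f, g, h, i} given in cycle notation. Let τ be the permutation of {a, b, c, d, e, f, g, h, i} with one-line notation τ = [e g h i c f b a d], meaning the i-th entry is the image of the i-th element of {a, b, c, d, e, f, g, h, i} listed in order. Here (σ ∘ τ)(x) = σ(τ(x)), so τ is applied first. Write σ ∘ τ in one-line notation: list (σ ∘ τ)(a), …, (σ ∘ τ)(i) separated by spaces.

h g d e c b a i f

Chase each element through τ then σ: a → e → h; b → g → g; c → h → d; d → i → e; e → c → c; f → f → b; g → b → a; h → a → i; i → d → f.
So σ ∘ τ in one-line form is h g d e c b a i f.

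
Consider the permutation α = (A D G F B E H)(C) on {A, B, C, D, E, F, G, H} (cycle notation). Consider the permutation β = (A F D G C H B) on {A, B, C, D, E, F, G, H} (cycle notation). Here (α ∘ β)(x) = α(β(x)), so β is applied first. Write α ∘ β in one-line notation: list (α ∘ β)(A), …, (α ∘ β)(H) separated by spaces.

(α ∘ β)(x) = α(β(x)). Computing each image: α(β(A)) = α(F) = B, α(β(B)) = α(A) = D, α(β(C)) = α(H) = A, α(β(D)) = α(G) = F, α(β(E)) = α(E) = H, α(β(F)) = α(D) = G, α(β(G)) = α(C) = C, α(β(H)) = α(B) = E.
Hence α ∘ β = [B D A F H G C E].

B D A F H G C E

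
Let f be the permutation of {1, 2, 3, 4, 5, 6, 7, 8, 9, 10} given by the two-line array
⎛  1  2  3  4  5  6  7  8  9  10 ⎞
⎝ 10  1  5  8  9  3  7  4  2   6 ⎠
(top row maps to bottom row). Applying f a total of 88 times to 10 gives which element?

9

Tracing 10 → 6 → … returns to 10 after 7 steps, so 10 lies in a 7-cycle (1 10 6 3 5 9 2).
Powers repeat with period 7 on this cycle, and 88 mod 7 = 4, so f^88(10) = f^4(10).
Advancing 4 steps from 10: 10 → 6 → 3 → 5 → 9.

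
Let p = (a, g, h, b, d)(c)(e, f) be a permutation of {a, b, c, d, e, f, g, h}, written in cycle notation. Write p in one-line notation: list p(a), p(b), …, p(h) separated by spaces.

g d c a f e h b

Each element maps to the next entry in its cycle (wrapping to the front): a↦g, b↦d, c↦c, d↦a, e↦f, f↦e, g↦h, h↦b.
Listing these in domain order gives g d c a f e h b.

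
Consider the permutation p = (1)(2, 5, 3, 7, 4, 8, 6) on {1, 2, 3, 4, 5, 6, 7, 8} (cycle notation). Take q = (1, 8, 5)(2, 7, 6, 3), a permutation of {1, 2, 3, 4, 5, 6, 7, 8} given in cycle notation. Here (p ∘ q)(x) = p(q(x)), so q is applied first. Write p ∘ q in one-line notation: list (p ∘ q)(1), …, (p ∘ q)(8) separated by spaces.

6 4 5 8 1 7 2 3

(p ∘ q)(x) = p(q(x)). Computing each image: p(q(1)) = p(8) = 6, p(q(2)) = p(7) = 4, p(q(3)) = p(2) = 5, p(q(4)) = p(4) = 8, p(q(5)) = p(1) = 1, p(q(6)) = p(3) = 7, p(q(7)) = p(6) = 2, p(q(8)) = p(5) = 3.
Hence p ∘ q = [6 4 5 8 1 7 2 3].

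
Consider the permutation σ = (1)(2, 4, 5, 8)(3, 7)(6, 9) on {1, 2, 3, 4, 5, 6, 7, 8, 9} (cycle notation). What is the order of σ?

The disjoint cycles have lengths 4, 2, 2, 1.
The order of σ is the least common multiple of its cycle lengths: lcm(4, 2, 2) = 4.

4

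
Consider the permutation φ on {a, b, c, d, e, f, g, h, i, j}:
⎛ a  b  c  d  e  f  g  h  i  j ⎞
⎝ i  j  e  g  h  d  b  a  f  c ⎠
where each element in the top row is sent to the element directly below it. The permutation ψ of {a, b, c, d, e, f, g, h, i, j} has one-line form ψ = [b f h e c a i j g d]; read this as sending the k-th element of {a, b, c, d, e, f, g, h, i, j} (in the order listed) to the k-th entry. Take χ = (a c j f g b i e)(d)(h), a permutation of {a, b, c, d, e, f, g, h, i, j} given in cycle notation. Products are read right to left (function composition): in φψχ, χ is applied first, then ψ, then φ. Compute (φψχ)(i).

e

Apply the permutations in order: χ(i) = e, then ψ(e) = c, then φ(c) = e. So (φψχ)(i) = e.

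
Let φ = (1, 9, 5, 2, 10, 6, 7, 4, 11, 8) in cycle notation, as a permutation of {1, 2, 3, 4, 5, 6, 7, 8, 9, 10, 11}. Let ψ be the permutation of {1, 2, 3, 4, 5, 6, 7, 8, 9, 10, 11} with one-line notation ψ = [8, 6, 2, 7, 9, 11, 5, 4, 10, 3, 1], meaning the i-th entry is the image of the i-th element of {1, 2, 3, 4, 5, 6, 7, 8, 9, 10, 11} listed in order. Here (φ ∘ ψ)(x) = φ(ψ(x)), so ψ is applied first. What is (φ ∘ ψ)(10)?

First apply ψ: ψ(10) = 3, then φ(3) = 3. Thus (φ ∘ ψ)(10) = 3.

3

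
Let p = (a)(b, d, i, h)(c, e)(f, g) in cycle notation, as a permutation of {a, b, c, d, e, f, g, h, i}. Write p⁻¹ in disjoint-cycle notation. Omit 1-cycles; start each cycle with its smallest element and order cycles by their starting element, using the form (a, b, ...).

The inverse reverses each cycle.
After reversing and putting each cycle's least element first, p⁻¹ = (b, h, i, d)(c, e)(f, g).

(b, h, i, d)(c, e)(f, g)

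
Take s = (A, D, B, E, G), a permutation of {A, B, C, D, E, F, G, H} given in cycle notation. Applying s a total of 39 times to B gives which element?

B lies in the 5-cycle (A, D, B, E, G).
On a 5-cycle, s^5 is the identity, so s^39 = s^4 there (39 ≡ 4 mod 5).
Advancing 4 steps from B: B → E → G → A → D.

D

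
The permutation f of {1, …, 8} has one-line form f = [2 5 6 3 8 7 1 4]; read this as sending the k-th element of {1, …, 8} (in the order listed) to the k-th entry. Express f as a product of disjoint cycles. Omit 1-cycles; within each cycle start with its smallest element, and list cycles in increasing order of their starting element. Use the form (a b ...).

(1 2 5 8 4 3 6 7)

Start at 1 and follow images: 1 → 2 → 5 → 8 → 4 → 3 → 6 → 7 → 1, giving the cycle (1 2 5 8 4 3 6 7).
Repeating from the next unused element and collecting all non-trivial cycles gives (1 2 5 8 4 3 6 7).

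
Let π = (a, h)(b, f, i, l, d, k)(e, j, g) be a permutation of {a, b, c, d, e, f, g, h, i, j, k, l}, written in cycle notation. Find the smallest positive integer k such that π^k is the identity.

The disjoint cycles have lengths 6, 3, 2, 1.
Since disjoint cycles commute, ord(π) = lcm(6, 3, 2) = 6.

6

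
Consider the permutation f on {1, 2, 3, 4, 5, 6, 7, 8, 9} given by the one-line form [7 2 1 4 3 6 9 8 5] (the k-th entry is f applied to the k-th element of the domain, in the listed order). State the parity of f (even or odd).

In disjoint-cycle form the cycle lengths are 5, 1, 1, 1, 1.
A cycle is odd iff its length is even; f has 0 even-length cycles, so sgn(f) = (−1)^0 and f is even.

even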